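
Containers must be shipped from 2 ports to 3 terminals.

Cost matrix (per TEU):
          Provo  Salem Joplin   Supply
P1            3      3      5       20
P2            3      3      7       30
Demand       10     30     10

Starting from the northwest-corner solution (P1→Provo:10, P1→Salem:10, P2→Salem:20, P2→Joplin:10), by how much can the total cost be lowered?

Current plan cost = 10·3 + 10·3 + 20·3 + 10·7 = 190.
Optimal plan:
  P1 to Provo: 10 × 3 = 30
  P1 to Joplin: 10 × 5 = 50
  P2 to Salem: 30 × 3 = 90
Optimal cost = 170.
Saving = 190 − 170 = 20.

20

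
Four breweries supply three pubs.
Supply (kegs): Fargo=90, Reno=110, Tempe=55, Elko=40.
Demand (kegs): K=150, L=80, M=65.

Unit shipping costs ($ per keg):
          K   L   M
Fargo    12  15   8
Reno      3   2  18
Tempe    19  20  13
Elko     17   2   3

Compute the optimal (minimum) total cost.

2125

One minimum-cost allocation:
  Fargo→K: 80 × $12 = $960
  Fargo→M: 10 × $8 = $80
  Reno→K: 70 × $3 = $210
  Reno→L: 40 × $2 = $80
  Tempe→M: 55 × $13 = $715
  Elko→L: 40 × $2 = $80
Total = 960 + 80 + 210 + 80 + 715 + 80 = $2125.
(Supply check: Fargo ships 90; Reno ships 110; Tempe ships 55; Elko ships 40.)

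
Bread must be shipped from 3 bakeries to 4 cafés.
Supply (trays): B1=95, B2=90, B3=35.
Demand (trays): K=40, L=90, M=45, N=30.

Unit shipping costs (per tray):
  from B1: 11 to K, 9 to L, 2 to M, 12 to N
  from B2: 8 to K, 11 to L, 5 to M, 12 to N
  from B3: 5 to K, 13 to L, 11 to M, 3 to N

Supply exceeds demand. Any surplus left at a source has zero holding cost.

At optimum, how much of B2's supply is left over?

An optimal plan:
  B1→L: 50 × 9 = 450
  B1→M: 45 × 2 = 90
  B2→K: 35 × 8 = 280
  B2→L: 40 × 11 = 440
  B3→K: 5 × 5 = 25
  B3→N: 30 × 3 = 90
Total cost = 1375.
B2 ships 75 of its 90, leaving 15.

15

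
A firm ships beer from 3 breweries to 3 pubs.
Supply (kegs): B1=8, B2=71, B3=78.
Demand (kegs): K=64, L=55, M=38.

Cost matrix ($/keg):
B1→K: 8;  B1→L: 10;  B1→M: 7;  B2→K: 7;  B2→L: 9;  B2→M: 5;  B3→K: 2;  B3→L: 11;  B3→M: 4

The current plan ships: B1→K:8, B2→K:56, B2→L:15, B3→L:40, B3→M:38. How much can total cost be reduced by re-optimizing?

376

Current plan cost = 8·8 + 56·7 + 15·9 + 40·11 + 38·4 = $1183.
Optimal plan:
  B1–L: 8 kegs
  B2–L: 47 kegs
  B2–M: 24 kegs
  B3–K: 64 kegs
  B3–M: 14 kegs
Optimal cost = $807.
Saving = 1183 − 807 = $376.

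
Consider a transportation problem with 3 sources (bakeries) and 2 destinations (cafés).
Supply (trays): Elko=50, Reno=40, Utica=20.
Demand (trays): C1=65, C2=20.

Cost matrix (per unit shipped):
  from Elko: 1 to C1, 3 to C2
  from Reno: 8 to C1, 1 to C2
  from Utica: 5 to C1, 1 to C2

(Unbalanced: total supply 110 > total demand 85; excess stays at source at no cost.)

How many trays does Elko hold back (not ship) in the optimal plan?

0

Minimum-cost shipments:
  Elko–C1: 50 × 1 = 50
  Reno–C2: 15 × 1 = 15
  Utica–C1: 15 × 5 = 75
  Utica–C2: 5 × 1 = 5
Total cost = 145.
Elko ships 50 of its 50, leaving 0.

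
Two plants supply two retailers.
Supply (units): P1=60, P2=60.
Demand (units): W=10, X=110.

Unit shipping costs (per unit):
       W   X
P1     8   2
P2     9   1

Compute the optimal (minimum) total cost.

Optimal allocation:
  P1–W: 10 × 8 = 80
  P1–X: 50 × 2 = 100
  P2–X: 60 × 1 = 60
Total = 80 + 100 + 60 = 240.
(Supply check: P1 ships 60; P2 ships 60.)

240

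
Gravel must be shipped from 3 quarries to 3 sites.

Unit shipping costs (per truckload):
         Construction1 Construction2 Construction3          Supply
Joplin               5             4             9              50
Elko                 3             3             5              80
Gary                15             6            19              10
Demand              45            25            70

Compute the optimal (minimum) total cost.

675

Optimal allocation:
  Joplin to Construction1: 35 × 5 = 175
  Joplin to Construction2: 15 × 4 = 60
  Elko to Construction1: 10 × 3 = 30
  Elko to Construction3: 70 × 5 = 350
  Gary to Construction2: 10 × 6 = 60
Total = 175 + 60 + 30 + 350 + 60 = 675.
(Supply check: Joplin ships 50; Elko ships 80; Gary ships 10.)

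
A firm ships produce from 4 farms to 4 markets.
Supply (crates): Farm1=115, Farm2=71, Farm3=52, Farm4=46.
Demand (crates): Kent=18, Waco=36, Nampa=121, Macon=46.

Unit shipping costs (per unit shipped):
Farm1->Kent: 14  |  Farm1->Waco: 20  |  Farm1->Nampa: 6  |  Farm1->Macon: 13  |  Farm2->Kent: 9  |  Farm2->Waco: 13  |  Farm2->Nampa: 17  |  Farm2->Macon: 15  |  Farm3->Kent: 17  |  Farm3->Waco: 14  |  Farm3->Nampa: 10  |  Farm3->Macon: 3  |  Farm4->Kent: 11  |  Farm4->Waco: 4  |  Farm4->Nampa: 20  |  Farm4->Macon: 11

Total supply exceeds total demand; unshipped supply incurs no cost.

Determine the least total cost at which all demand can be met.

One minimum-cost allocation:
  Farm1->Nampa: 115 × 6 = 690
  Farm2->Kent: 18 × 9 = 162
  Farm3->Nampa: 6 × 10 = 60
  Farm3->Macon: 46 × 3 = 138
  Farm4->Waco: 36 × 4 = 144
Total = 690 + 162 + 60 + 138 + 144 = 1194.

1194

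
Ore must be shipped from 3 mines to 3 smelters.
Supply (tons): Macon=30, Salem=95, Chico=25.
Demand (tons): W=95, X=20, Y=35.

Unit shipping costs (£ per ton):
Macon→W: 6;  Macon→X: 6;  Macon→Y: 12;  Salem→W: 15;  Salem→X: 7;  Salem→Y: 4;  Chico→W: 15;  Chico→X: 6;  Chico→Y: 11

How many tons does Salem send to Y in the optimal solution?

Solving gives:
  Macon to W: 30 × £6 = £180
  Salem to W: 60 × £15 = £900
  Salem to Y: 35 × £4 = £140
  Chico to W: 5 × £15 = £75
  Chico to X: 20 × £6 = £120
Total cost = £1415.
So Salem→Y carries 35 tons.

35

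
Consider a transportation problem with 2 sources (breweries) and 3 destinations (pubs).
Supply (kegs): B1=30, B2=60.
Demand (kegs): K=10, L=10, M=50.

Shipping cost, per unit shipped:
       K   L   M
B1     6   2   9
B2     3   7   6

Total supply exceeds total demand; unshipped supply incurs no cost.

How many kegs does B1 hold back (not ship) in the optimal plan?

An optimal plan:
  B1→L: 10 × 2 = 20
  B2→K: 10 × 3 = 30
  B2→M: 50 × 6 = 300
Total cost = 350.
B1 ships 10 of its 30, leaving 20.

20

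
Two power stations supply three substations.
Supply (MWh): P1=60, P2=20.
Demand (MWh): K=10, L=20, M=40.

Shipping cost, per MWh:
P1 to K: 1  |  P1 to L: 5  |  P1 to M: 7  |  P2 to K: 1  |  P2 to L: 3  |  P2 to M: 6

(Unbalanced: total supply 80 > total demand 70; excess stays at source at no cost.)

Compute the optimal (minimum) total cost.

A cheapest plan:
  P1–K: 10 × 1 = 10
  P1–M: 40 × 7 = 280
  P2–L: 20 × 3 = 60
Total = 10 + 280 + 60 = 350.

350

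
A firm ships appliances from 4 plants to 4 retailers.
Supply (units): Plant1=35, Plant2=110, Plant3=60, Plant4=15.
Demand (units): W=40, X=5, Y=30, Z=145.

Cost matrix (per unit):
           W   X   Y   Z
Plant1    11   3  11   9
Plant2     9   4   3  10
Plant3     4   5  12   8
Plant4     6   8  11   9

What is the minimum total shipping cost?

1630

An optimal shipping plan:
  Plant1–X: 5 units
  Plant1–Z: 30 units
  Plant2–Y: 30 units
  Plant2–Z: 80 units
  Plant3–W: 40 units
  Plant3–Z: 20 units
  Plant4–Z: 15 units
Total cost = 1630.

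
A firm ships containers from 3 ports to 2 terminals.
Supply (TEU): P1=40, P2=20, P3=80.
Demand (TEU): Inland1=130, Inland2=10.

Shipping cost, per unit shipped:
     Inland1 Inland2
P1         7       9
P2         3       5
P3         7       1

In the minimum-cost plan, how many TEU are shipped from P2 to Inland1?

20

The minimum-cost plan:
  P1–Inland1: 40 × 7 = 280
  P2–Inland1: 20 × 3 = 60
  P3–Inland1: 70 × 7 = 490
  P3–Inland2: 10 × 1 = 10
Total cost = 840.
So P2→Inland1 carries 20 TEU.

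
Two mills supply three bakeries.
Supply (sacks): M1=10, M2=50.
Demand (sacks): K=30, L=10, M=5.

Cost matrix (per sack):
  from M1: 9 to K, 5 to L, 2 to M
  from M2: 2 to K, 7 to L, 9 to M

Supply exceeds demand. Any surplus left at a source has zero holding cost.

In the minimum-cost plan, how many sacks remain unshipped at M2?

Minimum-cost shipments:
  M1–L: 5 × 5 = 25
  M1–M: 5 × 2 = 10
  M2–K: 30 × 2 = 60
  M2–L: 5 × 7 = 35
Total cost = 130.
M2 ships 35 of its 50, leaving 15.

15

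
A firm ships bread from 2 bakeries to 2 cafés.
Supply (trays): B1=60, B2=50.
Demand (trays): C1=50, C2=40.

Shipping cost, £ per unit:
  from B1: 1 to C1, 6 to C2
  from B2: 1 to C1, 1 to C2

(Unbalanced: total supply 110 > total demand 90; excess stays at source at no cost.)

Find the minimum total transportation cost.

An optimal shipping plan:
  B1–C1: 50 × £1 = £50
  B2–C2: 40 × £1 = £40
Total = 50 + 40 = £90.
(Supply check: B1 ships 50; B2 ships 40.)

90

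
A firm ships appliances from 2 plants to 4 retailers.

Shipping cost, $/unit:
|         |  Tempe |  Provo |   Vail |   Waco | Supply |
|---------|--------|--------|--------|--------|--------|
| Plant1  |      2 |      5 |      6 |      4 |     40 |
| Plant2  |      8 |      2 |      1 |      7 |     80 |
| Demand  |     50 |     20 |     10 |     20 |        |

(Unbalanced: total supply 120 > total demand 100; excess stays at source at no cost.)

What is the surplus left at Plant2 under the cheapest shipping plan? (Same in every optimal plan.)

20

An optimal plan:
  Plant1->Tempe: 40 × $2 = $80
  Plant2->Tempe: 10 × $8 = $80
  Plant2->Provo: 20 × $2 = $40
  Plant2->Vail: 10 × $1 = $10
  Plant2->Waco: 20 × $7 = $140
Total cost = $350.
Plant2 ships 60 of its 80, leaving 20.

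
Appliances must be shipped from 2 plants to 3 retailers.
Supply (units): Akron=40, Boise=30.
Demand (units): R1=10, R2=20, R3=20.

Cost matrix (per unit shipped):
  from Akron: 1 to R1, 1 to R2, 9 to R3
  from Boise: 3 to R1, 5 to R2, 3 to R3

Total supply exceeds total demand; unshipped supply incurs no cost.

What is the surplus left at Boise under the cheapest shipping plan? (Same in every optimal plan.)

An optimal plan:
  Akron→R1: 10 × 1 = 10
  Akron→R2: 20 × 1 = 20
  Boise→R3: 20 × 3 = 60
Total cost = 90.
Boise ships 20 of its 30, leaving 10.

10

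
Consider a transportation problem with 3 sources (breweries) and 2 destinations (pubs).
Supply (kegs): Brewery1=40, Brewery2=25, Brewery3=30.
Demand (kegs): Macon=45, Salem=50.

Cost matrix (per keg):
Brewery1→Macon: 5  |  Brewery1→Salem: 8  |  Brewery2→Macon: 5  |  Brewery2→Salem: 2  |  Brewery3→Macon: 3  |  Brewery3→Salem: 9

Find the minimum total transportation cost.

415

An optimal shipping plan:
  Brewery1→Macon: 15 × 5 = 75
  Brewery1→Salem: 25 × 8 = 200
  Brewery2→Salem: 25 × 2 = 50
  Brewery3→Macon: 30 × 3 = 90
Total = 75 + 200 + 50 + 90 = 415.
(Supply check: Brewery1 ships 40; Brewery2 ships 25; Brewery3 ships 30.)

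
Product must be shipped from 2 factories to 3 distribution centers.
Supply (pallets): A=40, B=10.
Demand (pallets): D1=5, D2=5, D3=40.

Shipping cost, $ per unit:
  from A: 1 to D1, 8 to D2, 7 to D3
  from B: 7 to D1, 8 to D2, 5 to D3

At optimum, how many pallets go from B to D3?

Solving gives:
  A to D1: 5 × $1 = $5
  A to D2: 5 × $8 = $40
  A to D3: 30 × $7 = $210
  B to D3: 10 × $5 = $50
Total cost = $305.
So B→D3 carries 10 pallets.

10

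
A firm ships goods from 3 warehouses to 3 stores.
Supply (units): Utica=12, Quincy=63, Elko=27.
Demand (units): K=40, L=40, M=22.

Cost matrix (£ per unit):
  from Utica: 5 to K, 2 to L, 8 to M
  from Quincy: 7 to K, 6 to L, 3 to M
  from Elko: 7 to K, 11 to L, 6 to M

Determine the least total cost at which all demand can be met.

538

A cheapest plan:
  Utica→L: 12 × £2 = £24
  Quincy→K: 13 × £7 = £91
  Quincy→L: 28 × £6 = £168
  Quincy→M: 22 × £3 = £66
  Elko→K: 27 × £7 = £189
Total = 24 + 91 + 168 + 66 + 189 = £538.
(Supply check: Utica ships 12; Quincy ships 63; Elko ships 27.)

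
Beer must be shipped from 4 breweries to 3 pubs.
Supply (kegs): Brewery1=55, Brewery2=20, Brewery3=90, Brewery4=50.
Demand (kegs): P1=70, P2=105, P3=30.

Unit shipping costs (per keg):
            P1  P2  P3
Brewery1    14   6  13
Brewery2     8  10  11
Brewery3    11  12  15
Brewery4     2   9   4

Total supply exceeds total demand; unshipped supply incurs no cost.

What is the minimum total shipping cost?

A cheapest plan:
  Brewery1 to P2: 55 × 6 = 330
  Brewery2 to P1: 20 × 8 = 160
  Brewery3 to P1: 30 × 11 = 330
  Brewery3 to P2: 50 × 12 = 600
  Brewery4 to P1: 20 × 2 = 40
  Brewery4 to P3: 30 × 4 = 120
Total = 330 + 160 + 330 + 600 + 40 + 120 = 1580.

1580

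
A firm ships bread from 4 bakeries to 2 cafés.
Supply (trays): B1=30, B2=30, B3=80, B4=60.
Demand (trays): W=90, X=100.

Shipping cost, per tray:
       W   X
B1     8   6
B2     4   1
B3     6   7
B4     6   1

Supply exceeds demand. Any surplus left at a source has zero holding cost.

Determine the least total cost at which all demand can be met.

An optimal shipping plan:
  B1 to W: 10 × 8 = 80
  B1 to X: 10 × 6 = 60
  B2 to X: 30 × 1 = 30
  B3 to W: 80 × 6 = 480
  B4 to X: 60 × 1 = 60
Total = 80 + 60 + 30 + 480 + 60 = 710.
(Supply check: B1 ships 20; B2 ships 30; B3 ships 80; B4 ships 60.)

710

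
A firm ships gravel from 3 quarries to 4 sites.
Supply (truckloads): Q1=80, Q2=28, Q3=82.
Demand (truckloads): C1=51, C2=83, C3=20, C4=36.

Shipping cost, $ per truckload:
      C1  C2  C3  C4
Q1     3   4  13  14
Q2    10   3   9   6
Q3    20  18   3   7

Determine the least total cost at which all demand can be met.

A cheapest plan:
  Q1 to C1: 51 × $3 = $153
  Q1 to C2: 29 × $4 = $116
  Q2 to C2: 28 × $3 = $84
  Q3 to C2: 26 × $18 = $468
  Q3 to C3: 20 × $3 = $60
  Q3 to C4: 36 × $7 = $252
Total = 153 + 116 + 84 + 468 + 60 + 252 = $1133.

1133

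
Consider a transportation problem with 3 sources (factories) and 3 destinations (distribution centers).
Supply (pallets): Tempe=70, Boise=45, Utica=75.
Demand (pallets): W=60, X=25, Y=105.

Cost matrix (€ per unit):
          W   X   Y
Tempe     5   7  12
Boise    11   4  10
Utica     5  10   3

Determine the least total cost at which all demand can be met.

945

Optimal allocation:
  Tempe to W: 60 pallets
  Tempe to Y: 10 pallets
  Boise to X: 25 pallets
  Boise to Y: 20 pallets
  Utica to Y: 75 pallets
Total cost = €945.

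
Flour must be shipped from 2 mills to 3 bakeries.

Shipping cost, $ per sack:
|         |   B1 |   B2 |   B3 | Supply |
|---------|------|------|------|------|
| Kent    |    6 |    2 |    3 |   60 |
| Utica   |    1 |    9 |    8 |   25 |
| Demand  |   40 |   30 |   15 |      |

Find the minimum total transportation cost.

220

One minimum-cost allocation:
  Kent->B1: 15 sacks
  Kent->B2: 30 sacks
  Kent->B3: 15 sacks
  Utica->B1: 25 sacks
Total cost = $220.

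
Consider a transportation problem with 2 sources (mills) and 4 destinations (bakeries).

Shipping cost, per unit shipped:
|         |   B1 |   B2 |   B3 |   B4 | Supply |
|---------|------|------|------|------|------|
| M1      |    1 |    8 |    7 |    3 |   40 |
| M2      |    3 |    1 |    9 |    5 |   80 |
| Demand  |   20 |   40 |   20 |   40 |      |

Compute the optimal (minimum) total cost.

400

An optimal shipping plan:
  M1–B1: 20 × 1 = 20
  M1–B3: 20 × 7 = 140
  M2–B2: 40 × 1 = 40
  M2–B4: 40 × 5 = 200
Total = 20 + 140 + 40 + 200 = 400.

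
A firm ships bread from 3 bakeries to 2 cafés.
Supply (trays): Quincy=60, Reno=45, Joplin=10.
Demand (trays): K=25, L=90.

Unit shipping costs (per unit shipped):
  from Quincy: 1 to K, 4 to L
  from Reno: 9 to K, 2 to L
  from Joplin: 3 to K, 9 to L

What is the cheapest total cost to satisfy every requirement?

315

A cheapest plan:
  Quincy->K: 15 trays
  Quincy->L: 45 trays
  Reno->L: 45 trays
  Joplin->K: 10 trays
Total cost = 315.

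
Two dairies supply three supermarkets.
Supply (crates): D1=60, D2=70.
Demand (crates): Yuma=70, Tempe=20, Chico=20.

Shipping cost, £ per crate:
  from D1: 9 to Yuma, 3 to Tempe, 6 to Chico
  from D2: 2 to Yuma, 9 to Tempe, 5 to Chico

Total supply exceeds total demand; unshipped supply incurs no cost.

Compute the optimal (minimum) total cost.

320

A cheapest plan:
  D1 to Tempe: 20 × £3 = £60
  D1 to Chico: 20 × £6 = £120
  D2 to Yuma: 70 × £2 = £140
Total = 60 + 120 + 140 = £320.
(Supply check: D1 ships 40; D2 ships 70.)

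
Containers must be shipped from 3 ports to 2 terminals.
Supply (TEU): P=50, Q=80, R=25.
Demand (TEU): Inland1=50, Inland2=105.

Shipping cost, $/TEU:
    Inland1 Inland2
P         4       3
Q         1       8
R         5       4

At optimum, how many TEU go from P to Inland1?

0

Solving gives:
  P–Inland2: 50 × $3 = $150
  Q–Inland1: 50 × $1 = $50
  Q–Inland2: 30 × $8 = $240
  R–Inland2: 25 × $4 = $100
Total cost = $540.
The route P→Inland1 is not used.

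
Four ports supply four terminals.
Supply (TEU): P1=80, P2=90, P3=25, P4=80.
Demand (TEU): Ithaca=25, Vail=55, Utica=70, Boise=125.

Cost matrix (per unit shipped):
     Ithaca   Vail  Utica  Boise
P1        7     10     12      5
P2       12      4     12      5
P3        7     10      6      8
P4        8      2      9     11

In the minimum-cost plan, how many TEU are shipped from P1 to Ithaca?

25

Solving gives:
  P1→Ithaca: 25 × 7 = 175
  P1→Boise: 55 × 5 = 275
  P2→Vail: 20 × 4 = 80
  P2→Boise: 70 × 5 = 350
  P3→Utica: 25 × 6 = 150
  P4→Vail: 35 × 2 = 70
  P4→Utica: 45 × 9 = 405
Total cost = 1505.
So P1→Ithaca carries 25 TEU.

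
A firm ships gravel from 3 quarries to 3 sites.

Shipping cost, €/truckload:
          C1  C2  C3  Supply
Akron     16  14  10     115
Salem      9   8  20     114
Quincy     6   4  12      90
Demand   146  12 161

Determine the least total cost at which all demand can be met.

2968

One minimum-cost allocation:
  Akron–C3: 115 truckloads
  Salem–C1: 114 truckloads
  Quincy–C1: 32 truckloads
  Quincy–C2: 12 truckloads
  Quincy–C3: 46 truckloads
Total cost = €2968.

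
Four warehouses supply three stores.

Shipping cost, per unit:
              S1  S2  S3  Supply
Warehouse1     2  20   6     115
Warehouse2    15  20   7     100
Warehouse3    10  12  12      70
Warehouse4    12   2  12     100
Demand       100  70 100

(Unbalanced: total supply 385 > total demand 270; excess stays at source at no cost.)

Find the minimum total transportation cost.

1025

An optimal shipping plan:
  Warehouse1 to S1: 100 × 2 = 200
  Warehouse1 to S3: 15 × 6 = 90
  Warehouse2 to S3: 85 × 7 = 595
  Warehouse4 to S2: 70 × 2 = 140
Total = 200 + 90 + 595 + 140 = 1025.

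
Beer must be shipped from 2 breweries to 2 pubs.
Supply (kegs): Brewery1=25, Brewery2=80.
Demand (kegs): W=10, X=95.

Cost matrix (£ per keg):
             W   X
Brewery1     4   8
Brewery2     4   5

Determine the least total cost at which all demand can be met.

An optimal shipping plan:
  Brewery1–W: 10 kegs
  Brewery1–X: 15 kegs
  Brewery2–X: 80 kegs
Total cost = £560.

560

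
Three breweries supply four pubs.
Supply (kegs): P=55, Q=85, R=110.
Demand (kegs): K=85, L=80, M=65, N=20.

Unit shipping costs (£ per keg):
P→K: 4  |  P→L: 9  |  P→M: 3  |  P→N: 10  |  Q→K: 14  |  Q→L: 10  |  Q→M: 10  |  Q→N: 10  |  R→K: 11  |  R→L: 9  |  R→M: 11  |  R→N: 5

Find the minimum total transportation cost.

A cheapest plan:
  P to K: 55 kegs
  Q to L: 20 kegs
  Q to M: 65 kegs
  R to K: 30 kegs
  R to L: 60 kegs
  R to N: 20 kegs
Total cost = £2040.

2040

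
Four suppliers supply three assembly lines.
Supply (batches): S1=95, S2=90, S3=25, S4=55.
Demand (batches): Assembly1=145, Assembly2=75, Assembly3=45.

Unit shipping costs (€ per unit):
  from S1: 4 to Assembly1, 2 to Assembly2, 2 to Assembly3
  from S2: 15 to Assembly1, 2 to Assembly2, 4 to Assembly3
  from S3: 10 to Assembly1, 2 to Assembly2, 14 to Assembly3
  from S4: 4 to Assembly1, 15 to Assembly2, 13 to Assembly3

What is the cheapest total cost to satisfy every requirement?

Optimal allocation:
  S1–Assembly1: 90 × €4 = €360
  S1–Assembly3: 5 × €2 = €10
  S2–Assembly2: 50 × €2 = €100
  S2–Assembly3: 40 × €4 = €160
  S3–Assembly2: 25 × €2 = €50
  S4–Assembly1: 55 × €4 = €220
Total = 360 + 10 + 100 + 160 + 50 + 220 = €900.

900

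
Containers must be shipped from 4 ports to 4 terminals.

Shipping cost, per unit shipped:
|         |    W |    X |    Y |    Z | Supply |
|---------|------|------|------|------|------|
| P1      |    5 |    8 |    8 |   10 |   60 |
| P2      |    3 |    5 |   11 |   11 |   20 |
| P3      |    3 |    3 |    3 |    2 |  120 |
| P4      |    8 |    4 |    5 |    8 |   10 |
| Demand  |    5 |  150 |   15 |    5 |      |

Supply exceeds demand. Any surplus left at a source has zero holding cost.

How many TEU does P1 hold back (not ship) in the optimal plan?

35

Minimum-cost shipments:
  P1–W: 5 × 5 = 25
  P1–X: 20 × 8 = 160
  P2–X: 20 × 5 = 100
  P3–X: 100 × 3 = 300
  P3–Y: 15 × 3 = 45
  P3–Z: 5 × 2 = 10
  P4–X: 10 × 4 = 40
Total cost = 680.
P1 ships 25 of its 60, leaving 35.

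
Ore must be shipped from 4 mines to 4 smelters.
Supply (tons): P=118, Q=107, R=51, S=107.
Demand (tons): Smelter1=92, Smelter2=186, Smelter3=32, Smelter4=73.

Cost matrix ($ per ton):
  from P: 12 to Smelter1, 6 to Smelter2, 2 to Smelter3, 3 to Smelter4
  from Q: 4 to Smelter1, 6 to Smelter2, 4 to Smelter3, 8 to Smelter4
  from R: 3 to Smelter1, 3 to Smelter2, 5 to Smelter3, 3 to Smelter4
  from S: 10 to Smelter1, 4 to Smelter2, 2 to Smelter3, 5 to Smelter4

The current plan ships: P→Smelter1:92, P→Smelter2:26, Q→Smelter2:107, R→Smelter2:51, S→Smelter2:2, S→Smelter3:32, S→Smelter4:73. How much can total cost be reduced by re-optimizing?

Current plan cost = 92·12 + 26·6 + 107·6 + 51·3 + 2·4 + 32·2 + 73·5 = $2492.
Optimal plan:
  P→Smelter2: 13 tons
  P→Smelter3: 32 tons
  P→Smelter4: 73 tons
  Q→Smelter1: 92 tons
  Q→Smelter2: 15 tons
  R→Smelter2: 51 tons
  S→Smelter2: 107 tons
Optimal cost = $1400.
Saving = 2492 − 1400 = $1092.

1092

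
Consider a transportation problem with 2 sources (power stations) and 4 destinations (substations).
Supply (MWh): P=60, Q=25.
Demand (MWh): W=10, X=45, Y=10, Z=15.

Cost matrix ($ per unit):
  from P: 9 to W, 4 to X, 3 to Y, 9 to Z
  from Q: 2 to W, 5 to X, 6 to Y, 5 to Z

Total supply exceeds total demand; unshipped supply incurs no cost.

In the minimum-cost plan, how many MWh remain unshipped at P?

5

Minimum-cost shipments:
  P–X: 45 × $4 = $180
  P–Y: 10 × $3 = $30
  Q–W: 10 × $2 = $20
  Q–Z: 15 × $5 = $75
Total cost = $305.
P ships 55 of its 60, leaving 5.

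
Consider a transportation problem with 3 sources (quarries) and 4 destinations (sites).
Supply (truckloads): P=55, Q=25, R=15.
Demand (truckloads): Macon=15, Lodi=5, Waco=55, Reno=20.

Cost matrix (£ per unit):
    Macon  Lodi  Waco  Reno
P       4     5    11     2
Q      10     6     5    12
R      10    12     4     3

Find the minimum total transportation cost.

475

Optimal allocation:
  P→Macon: 15 × £4 = £60
  P→Lodi: 5 × £5 = £25
  P→Waco: 15 × £11 = £165
  P→Reno: 20 × £2 = £40
  Q→Waco: 25 × £5 = £125
  R→Waco: 15 × £4 = £60
Total = 60 + 25 + 165 + 40 + 125 + 60 = £475.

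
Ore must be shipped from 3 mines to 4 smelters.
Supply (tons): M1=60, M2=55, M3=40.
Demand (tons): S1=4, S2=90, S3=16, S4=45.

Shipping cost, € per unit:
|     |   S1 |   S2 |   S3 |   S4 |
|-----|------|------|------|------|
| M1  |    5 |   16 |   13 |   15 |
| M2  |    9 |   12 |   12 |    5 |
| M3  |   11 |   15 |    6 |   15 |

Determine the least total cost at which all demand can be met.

1717

A cheapest plan:
  M1–S1: 4 × €5 = €20
  M1–S2: 56 × €16 = €896
  M2–S2: 10 × €12 = €120
  M2–S4: 45 × €5 = €225
  M3–S2: 24 × €15 = €360
  M3–S3: 16 × €6 = €96
Total = 20 + 896 + 120 + 225 + 360 + 96 = €1717.
(Supply check: M1 ships 60; M2 ships 55; M3 ships 40.)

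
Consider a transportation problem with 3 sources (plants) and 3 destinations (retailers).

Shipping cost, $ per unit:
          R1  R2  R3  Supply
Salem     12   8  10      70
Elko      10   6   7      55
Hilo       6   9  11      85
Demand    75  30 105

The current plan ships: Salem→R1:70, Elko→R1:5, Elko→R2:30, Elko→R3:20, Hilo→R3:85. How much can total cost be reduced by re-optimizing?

Current plan cost = 70·12 + 5·10 + 30·6 + 20·7 + 85·11 = $2145.
Optimal plan:
  Salem->R2: 20 × $8 = $160
  Salem->R3: 50 × $10 = $500
  Elko->R3: 55 × $7 = $385
  Hilo->R1: 75 × $6 = $450
  Hilo->R2: 10 × $9 = $90
Optimal cost = $1585.
Saving = 2145 − 1585 = $560.

560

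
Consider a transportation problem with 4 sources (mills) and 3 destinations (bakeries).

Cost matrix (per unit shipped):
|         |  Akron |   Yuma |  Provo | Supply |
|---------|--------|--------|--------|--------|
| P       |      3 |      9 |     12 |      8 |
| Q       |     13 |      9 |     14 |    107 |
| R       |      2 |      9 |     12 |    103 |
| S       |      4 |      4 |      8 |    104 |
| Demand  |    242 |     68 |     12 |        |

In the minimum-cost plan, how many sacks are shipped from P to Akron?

The minimum-cost plan:
  P->Akron: 8 × 3 = 24
  Q->Akron: 27 × 13 = 351
  Q->Yuma: 68 × 9 = 612
  Q->Provo: 12 × 14 = 168
  R->Akron: 103 × 2 = 206
  S->Akron: 104 × 4 = 416
Total cost = 1777.
So P→Akron carries 8 sacks.

8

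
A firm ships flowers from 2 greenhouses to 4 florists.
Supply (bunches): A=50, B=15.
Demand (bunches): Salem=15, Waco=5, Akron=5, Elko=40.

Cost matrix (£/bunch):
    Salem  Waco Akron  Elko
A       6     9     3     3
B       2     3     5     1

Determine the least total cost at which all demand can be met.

A cheapest plan:
  A->Salem: 5 bunches
  A->Akron: 5 bunches
  A->Elko: 40 bunches
  B->Salem: 10 bunches
  B->Waco: 5 bunches
Total cost = £200.

200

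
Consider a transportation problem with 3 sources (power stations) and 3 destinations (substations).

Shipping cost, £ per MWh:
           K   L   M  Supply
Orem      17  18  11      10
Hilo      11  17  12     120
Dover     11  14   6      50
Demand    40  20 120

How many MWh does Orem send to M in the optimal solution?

Solving gives:
  Orem→M: 10 MWh
  Hilo→K: 40 MWh
  Hilo→L: 20 MWh
  Hilo→M: 60 MWh
  Dover→M: 50 MWh
Total cost = £1910.
So Orem→M carries 10 MWh.

10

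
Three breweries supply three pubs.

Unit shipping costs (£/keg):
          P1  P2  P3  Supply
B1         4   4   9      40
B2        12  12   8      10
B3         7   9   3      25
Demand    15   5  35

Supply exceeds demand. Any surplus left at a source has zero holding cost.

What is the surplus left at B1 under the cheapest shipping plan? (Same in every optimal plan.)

20

Minimum-cost shipments:
  B1->P1: 15 × £4 = £60
  B1->P2: 5 × £4 = £20
  B2->P3: 10 × £8 = £80
  B3->P3: 25 × £3 = £75
Total cost = £235.
B1 ships 20 of its 40, leaving 20.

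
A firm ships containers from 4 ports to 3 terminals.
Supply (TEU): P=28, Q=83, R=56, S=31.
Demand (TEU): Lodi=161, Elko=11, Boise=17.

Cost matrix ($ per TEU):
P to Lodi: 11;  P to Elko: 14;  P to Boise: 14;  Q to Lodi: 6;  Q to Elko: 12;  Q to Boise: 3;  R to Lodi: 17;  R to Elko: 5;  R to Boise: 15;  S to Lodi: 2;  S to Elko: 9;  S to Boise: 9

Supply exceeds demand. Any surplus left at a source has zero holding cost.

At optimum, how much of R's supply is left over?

An optimal plan:
  P–Lodi: 28 × $11 = $308
  Q–Lodi: 66 × $6 = $396
  Q–Boise: 17 × $3 = $51
  R–Lodi: 36 × $17 = $612
  R–Elko: 11 × $5 = $55
  S–Lodi: 31 × $2 = $62
Total cost = $1484.
R ships 47 of its 56, leaving 9.

9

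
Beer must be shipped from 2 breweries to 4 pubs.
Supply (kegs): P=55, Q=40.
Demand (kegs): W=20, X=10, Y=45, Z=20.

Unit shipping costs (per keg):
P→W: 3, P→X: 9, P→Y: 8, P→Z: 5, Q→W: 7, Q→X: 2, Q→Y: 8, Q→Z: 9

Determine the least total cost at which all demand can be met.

540

An optimal shipping plan:
  P–W: 20 × 3 = 60
  P–Y: 15 × 8 = 120
  P–Z: 20 × 5 = 100
  Q–X: 10 × 2 = 20
  Q–Y: 30 × 8 = 240
Total = 60 + 120 + 100 + 20 + 240 = 540.
(Supply check: P ships 55; Q ships 40.)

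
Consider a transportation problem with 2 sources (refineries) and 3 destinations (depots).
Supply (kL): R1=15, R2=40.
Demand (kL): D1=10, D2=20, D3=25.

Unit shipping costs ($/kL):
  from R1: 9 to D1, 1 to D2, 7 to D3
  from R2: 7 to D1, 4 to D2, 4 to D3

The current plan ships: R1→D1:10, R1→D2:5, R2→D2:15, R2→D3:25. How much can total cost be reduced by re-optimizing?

50

Current plan cost = 10·9 + 5·1 + 15·4 + 25·4 = $255.
Optimal plan:
  R1–D2: 15 × $1 = $15
  R2–D1: 10 × $7 = $70
  R2–D2: 5 × $4 = $20
  R2–D3: 25 × $4 = $100
Optimal cost = $205.
Saving = 255 − 205 = $50.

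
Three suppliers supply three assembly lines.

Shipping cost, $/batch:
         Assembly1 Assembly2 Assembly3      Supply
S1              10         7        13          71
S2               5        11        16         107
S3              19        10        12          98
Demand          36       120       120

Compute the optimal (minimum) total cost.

A cheapest plan:
  S1→Assembly2: 71 batches
  S2→Assembly1: 36 batches
  S2→Assembly2: 49 batches
  S2→Assembly3: 22 batches
  S3→Assembly3: 98 batches
Total cost = $2744.
(Supply check: S1 ships 71; S2 ships 107; S3 ships 98.)

2744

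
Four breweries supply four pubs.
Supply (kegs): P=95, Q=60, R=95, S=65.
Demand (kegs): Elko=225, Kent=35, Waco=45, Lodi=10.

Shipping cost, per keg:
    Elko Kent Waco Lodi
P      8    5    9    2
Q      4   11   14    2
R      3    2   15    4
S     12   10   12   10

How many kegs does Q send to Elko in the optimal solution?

Optimal shipments:
  P→Elko: 50 kegs
  P→Kent: 35 kegs
  P→Lodi: 10 kegs
  Q→Elko: 60 kegs
  R→Elko: 95 kegs
  S→Elko: 20 kegs
  S→Waco: 45 kegs
Total cost = 1900.
So Q→Elko carries 60 kegs.

60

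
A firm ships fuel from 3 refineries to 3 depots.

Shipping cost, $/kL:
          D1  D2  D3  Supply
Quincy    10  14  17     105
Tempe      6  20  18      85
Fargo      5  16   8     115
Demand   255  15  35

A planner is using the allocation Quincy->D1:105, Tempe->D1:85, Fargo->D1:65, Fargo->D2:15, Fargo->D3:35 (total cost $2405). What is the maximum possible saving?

105

Current plan cost = 105·10 + 85·6 + 65·5 + 15·16 + 35·8 = $2405.
Optimal plan:
  Quincy–D1: 90 kL
  Quincy–D2: 15 kL
  Tempe–D1: 85 kL
  Fargo–D1: 80 kL
  Fargo–D3: 35 kL
Optimal cost = $2300.
Saving = 2405 − 2300 = $105.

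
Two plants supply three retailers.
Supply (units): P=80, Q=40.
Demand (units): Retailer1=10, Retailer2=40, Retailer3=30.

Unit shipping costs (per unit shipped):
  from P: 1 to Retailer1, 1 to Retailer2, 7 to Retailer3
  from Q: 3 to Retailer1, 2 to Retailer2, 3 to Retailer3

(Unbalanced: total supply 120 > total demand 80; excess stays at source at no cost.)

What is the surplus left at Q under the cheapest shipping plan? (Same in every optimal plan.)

10

An optimal plan:
  P–Retailer1: 10 × 1 = 10
  P–Retailer2: 40 × 1 = 40
  Q–Retailer3: 30 × 3 = 90
Total cost = 140.
Q ships 30 of its 40, leaving 10.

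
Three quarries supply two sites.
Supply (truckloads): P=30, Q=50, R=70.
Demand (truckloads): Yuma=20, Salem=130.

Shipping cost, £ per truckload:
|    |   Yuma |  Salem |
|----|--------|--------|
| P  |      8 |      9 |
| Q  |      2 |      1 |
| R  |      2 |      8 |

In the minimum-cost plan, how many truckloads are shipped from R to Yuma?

20

The minimum-cost plan:
  P to Salem: 30 truckloads
  Q to Salem: 50 truckloads
  R to Yuma: 20 truckloads
  R to Salem: 50 truckloads
Total cost = £760.
So R→Yuma carries 20 truckloads.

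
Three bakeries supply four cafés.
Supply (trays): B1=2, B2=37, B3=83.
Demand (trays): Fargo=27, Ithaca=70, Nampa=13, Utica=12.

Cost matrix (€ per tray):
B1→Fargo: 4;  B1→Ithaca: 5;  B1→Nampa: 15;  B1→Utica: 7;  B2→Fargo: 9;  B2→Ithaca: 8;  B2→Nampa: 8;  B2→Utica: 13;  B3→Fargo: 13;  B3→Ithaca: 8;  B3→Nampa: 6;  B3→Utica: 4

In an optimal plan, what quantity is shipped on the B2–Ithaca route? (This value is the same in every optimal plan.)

12

The minimum-cost plan:
  B1–Fargo: 2 trays
  B2–Fargo: 25 trays
  B2–Ithaca: 12 trays
  B3–Ithaca: 58 trays
  B3–Nampa: 13 trays
  B3–Utica: 12 trays
Total cost = €919.
So B2→Ithaca carries 12 trays.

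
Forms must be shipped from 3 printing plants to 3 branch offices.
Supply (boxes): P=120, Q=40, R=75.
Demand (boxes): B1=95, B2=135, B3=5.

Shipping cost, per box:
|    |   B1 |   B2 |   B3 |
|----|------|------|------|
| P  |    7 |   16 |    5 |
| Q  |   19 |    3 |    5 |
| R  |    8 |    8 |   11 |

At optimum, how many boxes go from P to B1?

The minimum-cost plan:
  P–B1: 95 × 7 = 665
  P–B2: 20 × 16 = 320
  P–B3: 5 × 5 = 25
  Q–B2: 40 × 3 = 120
  R–B2: 75 × 8 = 600
Total cost = 1730.
So P→B1 carries 95 boxes.

95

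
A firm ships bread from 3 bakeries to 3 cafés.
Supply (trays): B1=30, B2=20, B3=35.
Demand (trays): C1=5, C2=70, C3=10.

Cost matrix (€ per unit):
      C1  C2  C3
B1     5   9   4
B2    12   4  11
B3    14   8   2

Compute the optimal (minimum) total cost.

A cheapest plan:
  B1–C1: 5 trays
  B1–C2: 25 trays
  B2–C2: 20 trays
  B3–C2: 25 trays
  B3–C3: 10 trays
Total cost = €550.

550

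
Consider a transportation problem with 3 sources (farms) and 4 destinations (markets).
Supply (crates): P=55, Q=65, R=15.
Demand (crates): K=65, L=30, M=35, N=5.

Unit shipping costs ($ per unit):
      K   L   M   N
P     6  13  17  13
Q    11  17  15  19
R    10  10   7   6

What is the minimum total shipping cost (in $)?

1425

Optimal allocation:
  P to K: 55 crates
  Q to K: 10 crates
  Q to L: 30 crates
  Q to M: 25 crates
  R to M: 10 crates
  R to N: 5 crates
Total cost = $1425.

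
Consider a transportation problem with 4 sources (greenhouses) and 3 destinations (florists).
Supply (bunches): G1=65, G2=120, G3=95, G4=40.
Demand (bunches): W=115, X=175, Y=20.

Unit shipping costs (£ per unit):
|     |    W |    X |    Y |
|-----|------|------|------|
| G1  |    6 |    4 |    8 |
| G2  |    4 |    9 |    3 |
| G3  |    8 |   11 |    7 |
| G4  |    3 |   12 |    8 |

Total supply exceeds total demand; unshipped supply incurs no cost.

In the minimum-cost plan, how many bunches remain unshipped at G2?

0

Minimum-cost shipments:
  G1 to X: 65 bunches
  G2 to W: 75 bunches
  G2 to X: 25 bunches
  G2 to Y: 20 bunches
  G3 to X: 85 bunches
  G4 to W: 40 bunches
Total cost = £1900.
G2 ships 120 of its 120, leaving 0.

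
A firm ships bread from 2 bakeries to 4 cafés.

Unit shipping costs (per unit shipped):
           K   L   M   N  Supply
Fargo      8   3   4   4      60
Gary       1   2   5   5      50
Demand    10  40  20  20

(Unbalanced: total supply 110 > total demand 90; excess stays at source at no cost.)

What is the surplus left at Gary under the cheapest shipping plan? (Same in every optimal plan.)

Minimum-cost shipments:
  Fargo–M: 20 trays
  Fargo–N: 20 trays
  Gary–K: 10 trays
  Gary–L: 40 trays
Total cost = 250.
Gary ships 50 of its 50, leaving 0.

0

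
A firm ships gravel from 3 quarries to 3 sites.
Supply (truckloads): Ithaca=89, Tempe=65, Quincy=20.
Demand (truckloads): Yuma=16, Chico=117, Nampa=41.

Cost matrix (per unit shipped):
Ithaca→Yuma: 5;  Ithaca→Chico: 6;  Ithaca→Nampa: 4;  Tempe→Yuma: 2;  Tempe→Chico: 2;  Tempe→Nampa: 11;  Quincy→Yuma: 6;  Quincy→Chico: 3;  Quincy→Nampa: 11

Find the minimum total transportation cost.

A cheapest plan:
  Ithaca→Yuma: 16 truckloads
  Ithaca→Chico: 32 truckloads
  Ithaca→Nampa: 41 truckloads
  Tempe→Chico: 65 truckloads
  Quincy→Chico: 20 truckloads
Total cost = 626.

626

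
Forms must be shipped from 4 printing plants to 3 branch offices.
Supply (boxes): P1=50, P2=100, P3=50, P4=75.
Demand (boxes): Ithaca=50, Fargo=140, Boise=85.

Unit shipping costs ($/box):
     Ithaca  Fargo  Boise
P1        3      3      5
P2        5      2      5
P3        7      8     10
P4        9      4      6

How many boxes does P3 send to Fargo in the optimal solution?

0

Optimal shipments:
  P1 to Fargo: 40 × $3 = $120
  P1 to Boise: 10 × $5 = $50
  P2 to Fargo: 100 × $2 = $200
  P3 to Ithaca: 50 × $7 = $350
  P4 to Boise: 75 × $6 = $450
Total cost = $1170.
The route P3→Fargo is not used.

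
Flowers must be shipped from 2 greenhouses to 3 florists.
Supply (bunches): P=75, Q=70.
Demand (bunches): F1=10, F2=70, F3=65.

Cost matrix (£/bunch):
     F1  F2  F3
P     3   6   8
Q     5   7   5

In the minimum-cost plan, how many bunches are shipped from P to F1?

10

Solving gives:
  P->F1: 10 × £3 = £30
  P->F2: 65 × £6 = £390
  Q->F2: 5 × £7 = £35
  Q->F3: 65 × £5 = £325
Total cost = £780.
So P→F1 carries 10 bunches.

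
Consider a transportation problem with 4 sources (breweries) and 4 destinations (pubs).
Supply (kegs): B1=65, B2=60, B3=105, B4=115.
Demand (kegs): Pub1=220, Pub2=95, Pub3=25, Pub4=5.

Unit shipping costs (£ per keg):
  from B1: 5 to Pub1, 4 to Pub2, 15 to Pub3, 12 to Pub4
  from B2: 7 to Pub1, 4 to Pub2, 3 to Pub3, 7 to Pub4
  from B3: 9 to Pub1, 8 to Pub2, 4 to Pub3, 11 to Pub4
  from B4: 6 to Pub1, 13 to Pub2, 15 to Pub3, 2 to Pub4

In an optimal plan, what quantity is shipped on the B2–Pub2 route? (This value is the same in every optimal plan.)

60

Optimal shipments:
  B1–Pub1: 30 × £5 = £150
  B1–Pub2: 35 × £4 = £140
  B2–Pub2: 60 × £4 = £240
  B3–Pub1: 80 × £9 = £720
  B3–Pub3: 25 × £4 = £100
  B4–Pub1: 110 × £6 = £660
  B4–Pub4: 5 × £2 = £10
Total cost = £2020.
So B2→Pub2 carries 60 kegs.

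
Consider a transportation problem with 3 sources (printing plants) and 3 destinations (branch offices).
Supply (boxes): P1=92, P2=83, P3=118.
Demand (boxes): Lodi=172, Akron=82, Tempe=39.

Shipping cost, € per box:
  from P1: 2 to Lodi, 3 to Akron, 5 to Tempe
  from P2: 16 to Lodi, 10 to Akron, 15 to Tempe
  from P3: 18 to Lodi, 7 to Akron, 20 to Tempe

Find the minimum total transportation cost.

A cheapest plan:
  P1→Lodi: 92 boxes
  P2→Lodi: 44 boxes
  P2→Tempe: 39 boxes
  P3→Lodi: 36 boxes
  P3→Akron: 82 boxes
Total cost = €2695.

2695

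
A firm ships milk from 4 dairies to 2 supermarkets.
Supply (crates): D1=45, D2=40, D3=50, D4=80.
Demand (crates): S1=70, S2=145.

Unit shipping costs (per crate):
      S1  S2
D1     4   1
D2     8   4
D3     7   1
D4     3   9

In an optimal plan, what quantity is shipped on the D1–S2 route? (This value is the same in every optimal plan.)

Optimal shipments:
  D1→S2: 45 crates
  D2→S2: 40 crates
  D3→S2: 50 crates
  D4→S1: 70 crates
  D4→S2: 10 crates
Total cost = 555.
So D1→S2 carries 45 crates.

45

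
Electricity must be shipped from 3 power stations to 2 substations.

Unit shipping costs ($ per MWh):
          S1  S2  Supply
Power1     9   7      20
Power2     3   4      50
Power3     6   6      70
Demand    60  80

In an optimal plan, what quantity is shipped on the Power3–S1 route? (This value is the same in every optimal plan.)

10

The minimum-cost plan:
  Power1–S2: 20 × $7 = $140
  Power2–S1: 50 × $3 = $150
  Power3–S1: 10 × $6 = $60
  Power3–S2: 60 × $6 = $360
Total cost = $710.
So Power3→S1 carries 10 MWh.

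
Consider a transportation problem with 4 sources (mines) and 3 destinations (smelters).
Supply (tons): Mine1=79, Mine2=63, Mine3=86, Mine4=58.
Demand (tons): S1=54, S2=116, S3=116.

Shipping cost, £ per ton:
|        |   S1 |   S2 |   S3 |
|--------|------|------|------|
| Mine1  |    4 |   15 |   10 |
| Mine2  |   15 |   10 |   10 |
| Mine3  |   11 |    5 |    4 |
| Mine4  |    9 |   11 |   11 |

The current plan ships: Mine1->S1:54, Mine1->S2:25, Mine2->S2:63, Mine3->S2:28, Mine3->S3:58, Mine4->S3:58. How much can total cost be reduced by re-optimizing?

153

Current plan cost = 54·4 + 25·15 + 63·10 + 28·5 + 58·4 + 58·11 = £2231.
Optimal plan:
  Mine1–S1: 54 × £4 = £216
  Mine1–S3: 25 × £10 = £250
  Mine2–S2: 58 × £10 = £580
  Mine2–S3: 5 × £10 = £50
  Mine3–S3: 86 × £4 = £344
  Mine4–S2: 58 × £11 = £638
Optimal cost = £2078.
Saving = 2231 − 2078 = £153.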